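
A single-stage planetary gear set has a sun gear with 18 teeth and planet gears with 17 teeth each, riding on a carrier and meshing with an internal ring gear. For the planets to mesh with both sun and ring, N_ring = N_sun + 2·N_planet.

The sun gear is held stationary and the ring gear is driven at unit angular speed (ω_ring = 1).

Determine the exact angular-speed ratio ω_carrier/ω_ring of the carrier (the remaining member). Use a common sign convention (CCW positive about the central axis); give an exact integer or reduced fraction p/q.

N_ring = 18 + 2·17 = 52
18(ω_s−ω_c) = −52(ω_r−ω_c),  ω_s=0, ω_r=1
18(0−ω_c) = −52(1−ω_c)  ⇒  70ω_c = 52  ⇒  ω_c = 26/35
ω_c/ω_r = 26/35

26/35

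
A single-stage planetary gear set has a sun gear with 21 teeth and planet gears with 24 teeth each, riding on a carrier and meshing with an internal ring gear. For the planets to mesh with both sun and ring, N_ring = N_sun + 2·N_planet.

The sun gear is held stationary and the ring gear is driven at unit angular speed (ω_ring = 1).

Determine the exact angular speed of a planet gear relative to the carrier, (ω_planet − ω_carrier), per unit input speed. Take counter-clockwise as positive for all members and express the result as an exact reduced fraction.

N_ring = 21 + 2·24 = 69
21(ω_s−ω_c) = −69(ω_r−ω_c),  ω_s=0, ω_r=1
21(0−ω_c) = −69(1−ω_c)  ⇒  90ω_c = 69  ⇒  ω_c = 23/30
sun–planet: 21·(0−23/30) = −24·(ω_p−ω_c)  ⇒  ω_p−ω_c = −(21/24)·(-23/30) = 161/240

161/240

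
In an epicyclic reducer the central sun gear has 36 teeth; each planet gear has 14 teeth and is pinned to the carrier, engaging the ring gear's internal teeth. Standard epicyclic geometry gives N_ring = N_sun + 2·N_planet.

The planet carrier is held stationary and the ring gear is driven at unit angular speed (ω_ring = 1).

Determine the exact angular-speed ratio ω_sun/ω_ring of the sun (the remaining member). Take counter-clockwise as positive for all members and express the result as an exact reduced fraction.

-16/9

N_ring = 36 + 2·14 = 64
36(ω_s−ω_c) = −64(ω_r−ω_c),  ω_c=0, ω_r=1
ω_s = 0 − (64/36)(1−0) = -16/9
ω_s/ω_r = -16/9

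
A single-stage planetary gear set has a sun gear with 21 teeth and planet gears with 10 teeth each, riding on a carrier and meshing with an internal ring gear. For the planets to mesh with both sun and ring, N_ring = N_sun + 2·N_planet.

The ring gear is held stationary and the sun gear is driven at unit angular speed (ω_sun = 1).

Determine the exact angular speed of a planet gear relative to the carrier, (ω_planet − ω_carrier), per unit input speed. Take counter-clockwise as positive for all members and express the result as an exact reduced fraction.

-861/620

N_ring = 21 + 2·10 = 41
21(ω_s−ω_c) = −41(ω_r−ω_c),  ω_r=0, ω_s=1
21(1−ω_c) = −41(0−ω_c)  ⇒  62ω_c = 21  ⇒  ω_c = 21/62
sun–planet: 21·(1−21/62) = −10·(ω_p−ω_c)  ⇒  ω_p−ω_c = −(21/10)·(41/62) = -861/620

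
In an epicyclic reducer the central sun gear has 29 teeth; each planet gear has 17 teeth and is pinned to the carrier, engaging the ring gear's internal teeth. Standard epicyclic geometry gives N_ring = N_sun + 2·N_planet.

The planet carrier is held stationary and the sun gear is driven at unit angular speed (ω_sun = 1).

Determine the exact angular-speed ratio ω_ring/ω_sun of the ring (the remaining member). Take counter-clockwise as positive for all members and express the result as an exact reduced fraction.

N_ring = 29 + 2·17 = 63
29(ω_s−ω_c) = −63(ω_r−ω_c),  ω_c=0, ω_s=1
ω_r = 0 − (29/63)(1−0) = -29/63
ω_r/ω_s = -29/63

-29/63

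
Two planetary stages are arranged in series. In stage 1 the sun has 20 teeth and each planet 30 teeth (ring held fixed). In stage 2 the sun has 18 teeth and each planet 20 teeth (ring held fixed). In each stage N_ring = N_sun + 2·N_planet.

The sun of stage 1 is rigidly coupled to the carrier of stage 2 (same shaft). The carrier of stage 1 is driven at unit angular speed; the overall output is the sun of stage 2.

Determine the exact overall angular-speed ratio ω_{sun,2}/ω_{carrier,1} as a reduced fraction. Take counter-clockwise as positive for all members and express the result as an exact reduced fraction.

Stage 1: N_ring = 20 + 2·30 = 80
Stage 1: 20(ω_s−ω_c) = −80(ω_r−ω_c),  ω_r=0, ω_c=1
Stage 1: ω_s = 1 − (80/20)(0−1) = 5
  ⇒ ω_s¹/ω_c¹ = 5
Stage 2: N_ring = 18 + 2·20 = 58
Stage 2: 18(ω_s−ω_c) = −58(ω_r−ω_c),  ω_r=0, ω_c=1
Stage 2: ω_s = 1 − (58/18)(0−1) = 38/9
  ⇒ ω_s²/ω_c² = 38/9
Coupling ω_c² = ω_s¹ ⇒ overall = 5 × 38/9 = 190/9

190/9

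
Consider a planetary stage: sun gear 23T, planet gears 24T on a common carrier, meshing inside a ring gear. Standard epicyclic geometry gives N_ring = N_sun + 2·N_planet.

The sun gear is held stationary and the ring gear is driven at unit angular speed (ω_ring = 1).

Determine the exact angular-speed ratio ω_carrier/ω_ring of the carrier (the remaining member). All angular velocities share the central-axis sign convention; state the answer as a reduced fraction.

71/94

N_ring = 23 + 2·24 = 71
23(ω_s−ω_c) = −71(ω_r−ω_c),  ω_s=0, ω_r=1
23(0−ω_c) = −71(1−ω_c)  ⇒  94ω_c = 71  ⇒  ω_c = 71/94
ω_c/ω_r = 71/94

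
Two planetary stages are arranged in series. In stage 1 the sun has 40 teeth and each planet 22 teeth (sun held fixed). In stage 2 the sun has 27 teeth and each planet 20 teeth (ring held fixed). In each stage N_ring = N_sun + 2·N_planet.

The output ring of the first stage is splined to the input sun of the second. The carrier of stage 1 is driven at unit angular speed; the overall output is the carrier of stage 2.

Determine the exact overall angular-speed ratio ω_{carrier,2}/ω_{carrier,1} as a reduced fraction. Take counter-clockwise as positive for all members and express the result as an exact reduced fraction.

279/658

Stage 1: N_ring = 40 + 2·22 = 84
Stage 1: 40(ω_s−ω_c) = −84(ω_r−ω_c),  ω_s=0, ω_c=1
Stage 1: ω_r = 1 − (40/84)(0−1) = 31/21
  ⇒ ω_r¹/ω_c¹ = 31/21
Stage 2: N_ring = 27 + 2·20 = 67
Stage 2: 27(ω_s−ω_c) = −67(ω_r−ω_c),  ω_r=0, ω_s=1
Stage 2: 27(1−ω_c) = −67(0−ω_c)  ⇒  94ω_c = 27  ⇒  ω_c = 27/94
  ⇒ ω_c²/ω_s² = 27/94
Coupling ω_s² = ω_r¹ ⇒ overall = 31/21 × 27/94 = 279/658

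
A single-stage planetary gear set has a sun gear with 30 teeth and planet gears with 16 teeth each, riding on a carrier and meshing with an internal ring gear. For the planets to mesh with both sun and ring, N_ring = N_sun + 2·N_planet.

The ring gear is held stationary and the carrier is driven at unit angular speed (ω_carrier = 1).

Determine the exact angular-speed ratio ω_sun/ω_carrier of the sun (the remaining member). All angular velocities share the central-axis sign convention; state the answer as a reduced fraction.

N_ring = 30 + 2·16 = 62
30(ω_s−ω_c) = −62(ω_r−ω_c),  ω_r=0, ω_c=1
ω_s = 1 − (62/30)(0−1) = 46/15
ω_s/ω_c = 46/15

46/15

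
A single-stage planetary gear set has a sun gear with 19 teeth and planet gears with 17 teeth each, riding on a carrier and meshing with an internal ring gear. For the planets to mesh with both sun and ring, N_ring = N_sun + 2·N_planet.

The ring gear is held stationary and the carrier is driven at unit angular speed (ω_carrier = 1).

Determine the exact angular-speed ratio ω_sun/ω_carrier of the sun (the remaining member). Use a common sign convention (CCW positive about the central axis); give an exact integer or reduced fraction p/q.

N_ring = 19 + 2·17 = 53
19(ω_s−ω_c) = −53(ω_r−ω_c),  ω_r=0, ω_c=1
ω_s = 1 − (53/19)(0−1) = 72/19
ω_s/ω_c = 72/19

72/19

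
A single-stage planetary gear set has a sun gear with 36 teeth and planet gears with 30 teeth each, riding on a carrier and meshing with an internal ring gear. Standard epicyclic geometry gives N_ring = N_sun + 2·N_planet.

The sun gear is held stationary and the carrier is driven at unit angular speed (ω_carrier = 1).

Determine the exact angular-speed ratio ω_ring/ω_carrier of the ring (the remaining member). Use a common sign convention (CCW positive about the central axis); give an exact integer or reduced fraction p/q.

11/8

N_ring = 36 + 2·30 = 96
36(ω_s−ω_c) = −96(ω_r−ω_c),  ω_s=0, ω_c=1
ω_r = 1 − (36/96)(0−1) = 11/8
ω_r/ω_c = 11/8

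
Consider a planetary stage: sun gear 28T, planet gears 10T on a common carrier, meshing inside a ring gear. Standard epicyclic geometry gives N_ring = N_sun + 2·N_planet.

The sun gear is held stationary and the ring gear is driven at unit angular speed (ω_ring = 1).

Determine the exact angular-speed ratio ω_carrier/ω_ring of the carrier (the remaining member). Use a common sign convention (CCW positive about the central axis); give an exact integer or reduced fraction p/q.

12/19

N_ring = 28 + 2·10 = 48
28(ω_s−ω_c) = −48(ω_r−ω_c),  ω_s=0, ω_r=1
28(0−ω_c) = −48(1−ω_c)  ⇒  76ω_c = 48  ⇒  ω_c = 12/19
ω_c/ω_r = 12/19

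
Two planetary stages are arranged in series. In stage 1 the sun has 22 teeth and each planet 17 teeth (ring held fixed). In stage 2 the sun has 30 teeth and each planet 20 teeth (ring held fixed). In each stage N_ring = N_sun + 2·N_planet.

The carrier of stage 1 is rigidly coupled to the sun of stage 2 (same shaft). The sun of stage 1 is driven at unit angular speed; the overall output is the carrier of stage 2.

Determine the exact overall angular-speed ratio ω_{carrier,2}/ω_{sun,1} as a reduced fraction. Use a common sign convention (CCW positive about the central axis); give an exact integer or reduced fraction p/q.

11/130

Stage 1: N_ring = 22 + 2·17 = 56
Stage 1: 22(ω_s−ω_c) = −56(ω_r−ω_c),  ω_r=0, ω_s=1
Stage 1: 22(1−ω_c) = −56(0−ω_c)  ⇒  78ω_c = 22  ⇒  ω_c = 11/39
  ⇒ ω_c¹/ω_s¹ = 11/39
Stage 2: N_ring = 30 + 2·20 = 70
Stage 2: 30(ω_s−ω_c) = −70(ω_r−ω_c),  ω_r=0, ω_s=1
Stage 2: 30(1−ω_c) = −70(0−ω_c)  ⇒  100ω_c = 30  ⇒  ω_c = 3/10
  ⇒ ω_c²/ω_s² = 3/10
Coupling ω_s² = ω_c¹ ⇒ overall = 11/39 × 3/10 = 11/130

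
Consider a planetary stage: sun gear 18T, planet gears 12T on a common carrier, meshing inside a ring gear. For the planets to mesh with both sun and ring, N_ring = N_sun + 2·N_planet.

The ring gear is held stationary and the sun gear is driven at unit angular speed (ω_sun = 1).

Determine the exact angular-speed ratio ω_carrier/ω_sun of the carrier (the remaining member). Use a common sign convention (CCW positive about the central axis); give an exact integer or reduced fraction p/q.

3/10

N_ring = 18 + 2·12 = 42
18(ω_s−ω_c) = −42(ω_r−ω_c),  ω_r=0, ω_s=1
18(1−ω_c) = −42(0−ω_c)  ⇒  60ω_c = 18  ⇒  ω_c = 3/10
ω_c/ω_s = 3/10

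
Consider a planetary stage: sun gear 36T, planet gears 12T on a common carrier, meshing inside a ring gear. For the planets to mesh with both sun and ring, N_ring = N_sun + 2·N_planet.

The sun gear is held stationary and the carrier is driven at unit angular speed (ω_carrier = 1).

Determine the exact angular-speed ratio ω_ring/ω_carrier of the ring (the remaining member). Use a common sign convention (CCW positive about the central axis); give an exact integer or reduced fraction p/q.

N_ring = 36 + 2·12 = 60
36(ω_s−ω_c) = −60(ω_r−ω_c),  ω_s=0, ω_c=1
ω_r = 1 − (36/60)(0−1) = 8/5
ω_r/ω_c = 8/5

8/5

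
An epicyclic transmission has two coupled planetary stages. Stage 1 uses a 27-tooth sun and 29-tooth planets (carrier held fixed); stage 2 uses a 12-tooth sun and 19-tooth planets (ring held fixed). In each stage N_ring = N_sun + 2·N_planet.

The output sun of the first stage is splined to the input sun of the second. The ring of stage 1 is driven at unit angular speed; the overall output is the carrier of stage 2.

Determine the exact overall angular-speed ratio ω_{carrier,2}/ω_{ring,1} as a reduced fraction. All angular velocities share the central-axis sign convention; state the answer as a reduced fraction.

-170/279

Stage 1: N_ring = 27 + 2·29 = 85
Stage 1: 27(ω_s−ω_c) = −85(ω_r−ω_c),  ω_c=0, ω_r=1
Stage 1: ω_s = 0 − (85/27)(1−0) = -85/27
  ⇒ ω_s¹/ω_r¹ = -85/27
Stage 2: N_ring = 12 + 2·19 = 50
Stage 2: 12(ω_s−ω_c) = −50(ω_r−ω_c),  ω_r=0, ω_s=1
Stage 2: 12(1−ω_c) = −50(0−ω_c)  ⇒  62ω_c = 12  ⇒  ω_c = 6/31
  ⇒ ω_c²/ω_s² = 6/31
Coupling ω_s² = ω_s¹ ⇒ overall = -85/27 × 6/31 = -170/279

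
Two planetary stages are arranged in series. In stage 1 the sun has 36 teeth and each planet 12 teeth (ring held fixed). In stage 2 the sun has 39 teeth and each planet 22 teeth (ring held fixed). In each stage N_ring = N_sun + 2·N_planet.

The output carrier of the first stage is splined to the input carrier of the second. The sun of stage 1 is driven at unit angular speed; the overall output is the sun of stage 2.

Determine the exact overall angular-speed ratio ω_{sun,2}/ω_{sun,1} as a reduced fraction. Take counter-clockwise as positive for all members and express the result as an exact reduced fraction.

Stage 1: N_ring = 36 + 2·12 = 60
Stage 1: 36(ω_s−ω_c) = −60(ω_r−ω_c),  ω_r=0, ω_s=1
Stage 1: 36(1−ω_c) = −60(0−ω_c)  ⇒  96ω_c = 36  ⇒  ω_c = 3/8
  ⇒ ω_c¹/ω_s¹ = 3/8
Stage 2: N_ring = 39 + 2·22 = 83
Stage 2: 39(ω_s−ω_c) = −83(ω_r−ω_c),  ω_r=0, ω_c=1
Stage 2: ω_s = 1 − (83/39)(0−1) = 122/39
  ⇒ ω_s²/ω_c² = 122/39
Coupling ω_c² = ω_c¹ ⇒ overall = 3/8 × 122/39 = 61/52

61/52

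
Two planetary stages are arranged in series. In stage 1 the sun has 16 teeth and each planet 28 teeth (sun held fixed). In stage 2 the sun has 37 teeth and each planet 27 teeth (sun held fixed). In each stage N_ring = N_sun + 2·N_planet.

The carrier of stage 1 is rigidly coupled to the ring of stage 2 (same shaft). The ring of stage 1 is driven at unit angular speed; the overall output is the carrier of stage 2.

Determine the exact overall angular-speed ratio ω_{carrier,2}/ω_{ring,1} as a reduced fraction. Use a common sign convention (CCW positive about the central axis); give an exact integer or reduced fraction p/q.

Stage 1: N_ring = 16 + 2·28 = 72
Stage 1: 16(ω_s−ω_c) = −72(ω_r−ω_c),  ω_s=0, ω_r=1
Stage 1: 16(0−ω_c) = −72(1−ω_c)  ⇒  88ω_c = 72  ⇒  ω_c = 9/11
  ⇒ ω_c¹/ω_r¹ = 9/11
Stage 2: N_ring = 37 + 2·27 = 91
Stage 2: 37(ω_s−ω_c) = −91(ω_r−ω_c),  ω_s=0, ω_r=1
Stage 2: 37(0−ω_c) = −91(1−ω_c)  ⇒  128ω_c = 91  ⇒  ω_c = 91/128
  ⇒ ω_c²/ω_r² = 91/128
Coupling ω_r² = ω_c¹ ⇒ overall = 9/11 × 91/128 = 819/1408

819/1408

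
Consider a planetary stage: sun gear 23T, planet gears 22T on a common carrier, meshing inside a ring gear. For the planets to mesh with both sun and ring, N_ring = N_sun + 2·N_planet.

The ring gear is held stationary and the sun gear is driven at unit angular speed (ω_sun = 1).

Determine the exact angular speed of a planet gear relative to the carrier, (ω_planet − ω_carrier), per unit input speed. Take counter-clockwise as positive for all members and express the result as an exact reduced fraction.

-1541/1980

N_ring = 23 + 2·22 = 67
23(ω_s−ω_c) = −67(ω_r−ω_c),  ω_r=0, ω_s=1
23(1−ω_c) = −67(0−ω_c)  ⇒  90ω_c = 23  ⇒  ω_c = 23/90
sun–planet: 23·(1−23/90) = −22·(ω_p−ω_c)  ⇒  ω_p−ω_c = −(23/22)·(67/90) = -1541/1980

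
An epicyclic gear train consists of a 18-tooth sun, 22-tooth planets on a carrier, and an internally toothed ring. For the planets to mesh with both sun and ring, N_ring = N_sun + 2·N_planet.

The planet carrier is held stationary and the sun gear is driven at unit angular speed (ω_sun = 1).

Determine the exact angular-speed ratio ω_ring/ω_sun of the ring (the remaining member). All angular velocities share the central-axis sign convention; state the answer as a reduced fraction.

N_ring = 18 + 2·22 = 62
18(ω_s−ω_c) = −62(ω_r−ω_c),  ω_c=0, ω_s=1
ω_r = 0 − (18/62)(1−0) = -9/31
ω_r/ω_s = -9/31

-9/31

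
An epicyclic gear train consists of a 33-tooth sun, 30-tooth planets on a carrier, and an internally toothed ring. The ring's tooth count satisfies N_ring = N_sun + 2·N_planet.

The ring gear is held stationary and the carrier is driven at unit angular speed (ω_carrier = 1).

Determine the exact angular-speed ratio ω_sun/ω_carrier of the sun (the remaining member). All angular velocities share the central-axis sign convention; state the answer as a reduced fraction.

42/11

N_ring = 33 + 2·30 = 93
33(ω_s−ω_c) = −93(ω_r−ω_c),  ω_r=0, ω_c=1
ω_s = 1 − (93/33)(0−1) = 42/11
ω_s/ω_c = 42/11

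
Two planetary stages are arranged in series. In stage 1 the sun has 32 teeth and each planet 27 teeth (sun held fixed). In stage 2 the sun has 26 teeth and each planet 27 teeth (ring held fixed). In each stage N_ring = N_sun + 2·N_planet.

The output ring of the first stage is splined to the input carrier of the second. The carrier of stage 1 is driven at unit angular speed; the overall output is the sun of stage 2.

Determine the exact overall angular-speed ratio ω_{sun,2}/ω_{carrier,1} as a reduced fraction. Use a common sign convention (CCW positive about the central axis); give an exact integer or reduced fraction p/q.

Stage 1: N_ring = 32 + 2·27 = 86
Stage 1: 32(ω_s−ω_c) = −86(ω_r−ω_c),  ω_s=0, ω_c=1
Stage 1: ω_r = 1 − (32/86)(0−1) = 59/43
  ⇒ ω_r¹/ω_c¹ = 59/43
Stage 2: N_ring = 26 + 2·27 = 80
Stage 2: 26(ω_s−ω_c) = −80(ω_r−ω_c),  ω_r=0, ω_c=1
Stage 2: ω_s = 1 − (80/26)(0−1) = 53/13
  ⇒ ω_s²/ω_c² = 53/13
Coupling ω_c² = ω_r¹ ⇒ overall = 59/43 × 53/13 = 3127/559

3127/559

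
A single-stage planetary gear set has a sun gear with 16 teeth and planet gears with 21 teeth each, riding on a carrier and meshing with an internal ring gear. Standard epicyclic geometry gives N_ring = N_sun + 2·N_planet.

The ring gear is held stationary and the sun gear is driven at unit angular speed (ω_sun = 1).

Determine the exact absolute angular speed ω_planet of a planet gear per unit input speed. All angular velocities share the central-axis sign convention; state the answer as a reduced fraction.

-8/21

N_ring = 16 + 2·21 = 58
16(ω_s−ω_c) = −58(ω_r−ω_c),  ω_r=0, ω_s=1
16(1−ω_c) = −58(0−ω_c)  ⇒  74ω_c = 16  ⇒  ω_c = 8/37
sun–planet: 16·(1−8/37) = −21·(ω_p−ω_c)  ⇒  ω_p−ω_c = −(16/21)·(29/37) = -464/777
ω_p = 8/37 − 464/777 = -8/21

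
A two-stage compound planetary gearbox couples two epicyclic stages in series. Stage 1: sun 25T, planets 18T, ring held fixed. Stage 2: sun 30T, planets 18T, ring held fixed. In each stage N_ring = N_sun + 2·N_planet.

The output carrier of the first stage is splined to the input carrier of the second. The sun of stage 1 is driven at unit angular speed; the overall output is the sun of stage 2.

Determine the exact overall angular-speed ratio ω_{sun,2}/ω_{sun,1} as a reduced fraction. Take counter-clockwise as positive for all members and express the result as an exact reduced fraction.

40/43

Stage 1: N_ring = 25 + 2·18 = 61
Stage 1: 25(ω_s−ω_c) = −61(ω_r−ω_c),  ω_r=0, ω_s=1
Stage 1: 25(1−ω_c) = −61(0−ω_c)  ⇒  86ω_c = 25  ⇒  ω_c = 25/86
  ⇒ ω_c¹/ω_s¹ = 25/86
Stage 2: N_ring = 30 + 2·18 = 66
Stage 2: 30(ω_s−ω_c) = −66(ω_r−ω_c),  ω_r=0, ω_c=1
Stage 2: ω_s = 1 − (66/30)(0−1) = 16/5
  ⇒ ω_s²/ω_c² = 16/5
Coupling ω_c² = ω_c¹ ⇒ overall = 25/86 × 16/5 = 40/43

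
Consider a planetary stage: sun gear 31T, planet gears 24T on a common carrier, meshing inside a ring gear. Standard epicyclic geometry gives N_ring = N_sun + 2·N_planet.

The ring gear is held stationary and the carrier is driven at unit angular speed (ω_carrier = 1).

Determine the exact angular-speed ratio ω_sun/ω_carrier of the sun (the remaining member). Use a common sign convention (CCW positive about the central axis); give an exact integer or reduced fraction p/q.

N_ring = 31 + 2·24 = 79
31(ω_s−ω_c) = −79(ω_r−ω_c),  ω_r=0, ω_c=1
ω_s = 1 − (79/31)(0−1) = 110/31
ω_s/ω_c = 110/31

110/31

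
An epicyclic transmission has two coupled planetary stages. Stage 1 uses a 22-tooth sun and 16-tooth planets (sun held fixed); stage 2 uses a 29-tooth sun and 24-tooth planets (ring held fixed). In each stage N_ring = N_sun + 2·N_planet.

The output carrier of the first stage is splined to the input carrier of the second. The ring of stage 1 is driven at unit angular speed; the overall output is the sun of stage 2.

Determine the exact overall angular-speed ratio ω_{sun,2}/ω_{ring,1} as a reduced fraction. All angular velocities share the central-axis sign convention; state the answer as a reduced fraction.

1431/551

Stage 1: N_ring = 22 + 2·16 = 54
Stage 1: 22(ω_s−ω_c) = −54(ω_r−ω_c),  ω_s=0, ω_r=1
Stage 1: 22(0−ω_c) = −54(1−ω_c)  ⇒  76ω_c = 54  ⇒  ω_c = 27/38
  ⇒ ω_c¹/ω_r¹ = 27/38
Stage 2: N_ring = 29 + 2·24 = 77
Stage 2: 29(ω_s−ω_c) = −77(ω_r−ω_c),  ω_r=0, ω_c=1
Stage 2: ω_s = 1 − (77/29)(0−1) = 106/29
  ⇒ ω_s²/ω_c² = 106/29
Coupling ω_c² = ω_c¹ ⇒ overall = 27/38 × 106/29 = 1431/551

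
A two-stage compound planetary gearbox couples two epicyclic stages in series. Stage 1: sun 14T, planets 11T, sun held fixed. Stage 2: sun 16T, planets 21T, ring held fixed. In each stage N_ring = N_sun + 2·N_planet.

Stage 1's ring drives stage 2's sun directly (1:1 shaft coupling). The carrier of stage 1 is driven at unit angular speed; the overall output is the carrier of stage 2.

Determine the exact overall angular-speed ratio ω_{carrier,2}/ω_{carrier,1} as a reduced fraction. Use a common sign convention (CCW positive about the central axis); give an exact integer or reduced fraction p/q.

100/333

Stage 1: N_ring = 14 + 2·11 = 36
Stage 1: 14(ω_s−ω_c) = −36(ω_r−ω_c),  ω_s=0, ω_c=1
Stage 1: ω_r = 1 − (14/36)(0−1) = 25/18
  ⇒ ω_r¹/ω_c¹ = 25/18
Stage 2: N_ring = 16 + 2·21 = 58
Stage 2: 16(ω_s−ω_c) = −58(ω_r−ω_c),  ω_r=0, ω_s=1
Stage 2: 16(1−ω_c) = −58(0−ω_c)  ⇒  74ω_c = 16  ⇒  ω_c = 8/37
  ⇒ ω_c²/ω_s² = 8/37
Coupling ω_s² = ω_r¹ ⇒ overall = 25/18 × 8/37 = 100/333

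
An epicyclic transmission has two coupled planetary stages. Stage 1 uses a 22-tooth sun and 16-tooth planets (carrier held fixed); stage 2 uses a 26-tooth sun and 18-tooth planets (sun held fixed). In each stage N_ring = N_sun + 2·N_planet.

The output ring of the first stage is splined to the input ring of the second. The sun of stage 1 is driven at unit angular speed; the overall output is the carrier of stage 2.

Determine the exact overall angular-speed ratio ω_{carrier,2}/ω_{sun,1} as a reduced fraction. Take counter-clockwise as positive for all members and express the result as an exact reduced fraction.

-31/108

Stage 1: N_ring = 22 + 2·16 = 54
Stage 1: 22(ω_s−ω_c) = −54(ω_r−ω_c),  ω_c=0, ω_s=1
Stage 1: ω_r = 0 − (22/54)(1−0) = -11/27
  ⇒ ω_r¹/ω_s¹ = -11/27
Stage 2: N_ring = 26 + 2·18 = 62
Stage 2: 26(ω_s−ω_c) = −62(ω_r−ω_c),  ω_s=0, ω_r=1
Stage 2: 26(0−ω_c) = −62(1−ω_c)  ⇒  88ω_c = 62  ⇒  ω_c = 31/44
  ⇒ ω_c²/ω_r² = 31/44
Coupling ω_r² = ω_r¹ ⇒ overall = -11/27 × 31/44 = -31/108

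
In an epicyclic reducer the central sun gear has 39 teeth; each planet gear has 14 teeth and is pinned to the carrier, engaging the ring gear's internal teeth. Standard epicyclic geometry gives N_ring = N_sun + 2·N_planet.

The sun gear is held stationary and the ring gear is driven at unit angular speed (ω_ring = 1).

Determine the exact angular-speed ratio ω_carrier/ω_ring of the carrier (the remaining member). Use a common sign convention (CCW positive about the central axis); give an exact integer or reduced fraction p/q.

67/106

N_ring = 39 + 2·14 = 67
39(ω_s−ω_c) = −67(ω_r−ω_c),  ω_s=0, ω_r=1
39(0−ω_c) = −67(1−ω_c)  ⇒  106ω_c = 67  ⇒  ω_c = 67/106
ω_c/ω_r = 67/106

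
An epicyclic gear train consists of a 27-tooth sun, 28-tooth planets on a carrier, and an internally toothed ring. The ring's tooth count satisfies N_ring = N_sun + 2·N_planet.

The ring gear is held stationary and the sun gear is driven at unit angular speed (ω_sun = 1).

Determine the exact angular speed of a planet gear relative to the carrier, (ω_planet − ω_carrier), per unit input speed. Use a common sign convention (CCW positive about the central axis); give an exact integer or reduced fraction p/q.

-2241/3080

N_ring = 27 + 2·28 = 83
27(ω_s−ω_c) = −83(ω_r−ω_c),  ω_r=0, ω_s=1
27(1−ω_c) = −83(0−ω_c)  ⇒  110ω_c = 27  ⇒  ω_c = 27/110
sun–planet: 27·(1−27/110) = −28·(ω_p−ω_c)  ⇒  ω_p−ω_c = −(27/28)·(83/110) = -2241/3080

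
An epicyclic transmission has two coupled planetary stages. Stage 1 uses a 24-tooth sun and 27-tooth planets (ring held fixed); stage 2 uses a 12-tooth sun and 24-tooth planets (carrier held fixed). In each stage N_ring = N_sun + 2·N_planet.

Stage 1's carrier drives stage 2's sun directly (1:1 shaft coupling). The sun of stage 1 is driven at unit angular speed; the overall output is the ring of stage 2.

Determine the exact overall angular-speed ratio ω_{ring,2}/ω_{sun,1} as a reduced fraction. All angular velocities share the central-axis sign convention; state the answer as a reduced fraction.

Stage 1: N_ring = 24 + 2·27 = 78
Stage 1: 24(ω_s−ω_c) = −78(ω_r−ω_c),  ω_r=0, ω_s=1
Stage 1: 24(1−ω_c) = −78(0−ω_c)  ⇒  102ω_c = 24  ⇒  ω_c = 4/17
  ⇒ ω_c¹/ω_s¹ = 4/17
Stage 2: N_ring = 12 + 2·24 = 60
Stage 2: 12(ω_s−ω_c) = −60(ω_r−ω_c),  ω_c=0, ω_s=1
Stage 2: ω_r = 0 − (12/60)(1−0) = -1/5
  ⇒ ω_r²/ω_s² = -1/5
Coupling ω_s² = ω_c¹ ⇒ overall = 4/17 × -1/5 = -4/85

-4/85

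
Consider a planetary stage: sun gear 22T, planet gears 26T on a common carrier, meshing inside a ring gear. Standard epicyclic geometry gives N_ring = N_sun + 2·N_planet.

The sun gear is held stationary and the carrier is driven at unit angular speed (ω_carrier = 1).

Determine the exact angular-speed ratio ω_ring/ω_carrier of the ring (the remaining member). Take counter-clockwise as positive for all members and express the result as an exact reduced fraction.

N_ring = 22 + 2·26 = 74
22(ω_s−ω_c) = −74(ω_r−ω_c),  ω_s=0, ω_c=1
ω_r = 1 − (22/74)(0−1) = 48/37
ω_r/ω_c = 48/37

48/37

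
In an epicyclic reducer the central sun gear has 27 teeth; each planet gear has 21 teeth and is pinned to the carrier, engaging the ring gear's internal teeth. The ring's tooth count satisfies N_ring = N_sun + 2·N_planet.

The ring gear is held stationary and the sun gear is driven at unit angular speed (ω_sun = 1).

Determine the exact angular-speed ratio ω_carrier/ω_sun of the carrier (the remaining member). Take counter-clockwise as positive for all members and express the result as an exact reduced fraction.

9/32

N_ring = 27 + 2·21 = 69
27(ω_s−ω_c) = −69(ω_r−ω_c),  ω_r=0, ω_s=1
27(1−ω_c) = −69(0−ω_c)  ⇒  96ω_c = 27  ⇒  ω_c = 9/32
ω_c/ω_s = 9/32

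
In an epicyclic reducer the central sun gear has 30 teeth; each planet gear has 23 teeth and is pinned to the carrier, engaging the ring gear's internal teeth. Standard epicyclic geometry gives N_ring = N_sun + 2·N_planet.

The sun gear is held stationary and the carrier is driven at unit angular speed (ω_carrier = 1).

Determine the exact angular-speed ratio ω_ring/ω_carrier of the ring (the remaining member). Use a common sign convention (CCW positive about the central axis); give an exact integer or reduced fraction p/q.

N_ring = 30 + 2·23 = 76
30(ω_s−ω_c) = −76(ω_r−ω_c),  ω_s=0, ω_c=1
ω_r = 1 − (30/76)(0−1) = 53/38
ω_r/ω_c = 53/38

53/38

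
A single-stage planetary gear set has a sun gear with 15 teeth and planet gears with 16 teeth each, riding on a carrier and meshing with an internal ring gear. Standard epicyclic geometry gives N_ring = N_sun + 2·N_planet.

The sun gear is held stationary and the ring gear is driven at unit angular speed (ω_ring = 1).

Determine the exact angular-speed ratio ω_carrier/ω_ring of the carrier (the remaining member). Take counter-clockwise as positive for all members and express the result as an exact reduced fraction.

47/62

N_ring = 15 + 2·16 = 47
15(ω_s−ω_c) = −47(ω_r−ω_c),  ω_s=0, ω_r=1
15(0−ω_c) = −47(1−ω_c)  ⇒  62ω_c = 47  ⇒  ω_c = 47/62
ω_c/ω_r = 47/62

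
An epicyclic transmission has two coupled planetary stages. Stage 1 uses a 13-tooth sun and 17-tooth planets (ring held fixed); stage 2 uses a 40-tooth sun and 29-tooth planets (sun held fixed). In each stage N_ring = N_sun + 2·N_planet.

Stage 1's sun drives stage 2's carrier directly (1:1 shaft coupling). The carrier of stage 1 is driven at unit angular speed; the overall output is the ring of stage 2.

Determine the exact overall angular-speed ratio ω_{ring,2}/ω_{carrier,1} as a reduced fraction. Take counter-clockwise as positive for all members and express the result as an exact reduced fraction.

Stage 1: N_ring = 13 + 2·17 = 47
Stage 1: 13(ω_s−ω_c) = −47(ω_r−ω_c),  ω_r=0, ω_c=1
Stage 1: ω_s = 1 − (47/13)(0−1) = 60/13
  ⇒ ω_s¹/ω_c¹ = 60/13
Stage 2: N_ring = 40 + 2·29 = 98
Stage 2: 40(ω_s−ω_c) = −98(ω_r−ω_c),  ω_s=0, ω_c=1
Stage 2: ω_r = 1 − (40/98)(0−1) = 69/49
  ⇒ ω_r²/ω_c² = 69/49
Coupling ω_c² = ω_s¹ ⇒ overall = 60/13 × 69/49 = 4140/637

4140/637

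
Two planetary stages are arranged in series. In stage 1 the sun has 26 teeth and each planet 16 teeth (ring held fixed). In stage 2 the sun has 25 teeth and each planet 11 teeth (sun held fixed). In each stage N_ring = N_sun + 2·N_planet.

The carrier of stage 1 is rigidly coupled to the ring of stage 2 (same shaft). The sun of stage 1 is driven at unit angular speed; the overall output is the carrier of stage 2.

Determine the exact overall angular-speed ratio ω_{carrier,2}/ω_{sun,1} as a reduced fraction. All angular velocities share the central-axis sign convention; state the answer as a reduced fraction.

611/3024

Stage 1: N_ring = 26 + 2·16 = 58
Stage 1: 26(ω_s−ω_c) = −58(ω_r−ω_c),  ω_r=0, ω_s=1
Stage 1: 26(1−ω_c) = −58(0−ω_c)  ⇒  84ω_c = 26  ⇒  ω_c = 13/42
  ⇒ ω_c¹/ω_s¹ = 13/42
Stage 2: N_ring = 25 + 2·11 = 47
Stage 2: 25(ω_s−ω_c) = −47(ω_r−ω_c),  ω_s=0, ω_r=1
Stage 2: 25(0−ω_c) = −47(1−ω_c)  ⇒  72ω_c = 47  ⇒  ω_c = 47/72
  ⇒ ω_c²/ω_r² = 47/72
Coupling ω_r² = ω_c¹ ⇒ overall = 13/42 × 47/72 = 611/3024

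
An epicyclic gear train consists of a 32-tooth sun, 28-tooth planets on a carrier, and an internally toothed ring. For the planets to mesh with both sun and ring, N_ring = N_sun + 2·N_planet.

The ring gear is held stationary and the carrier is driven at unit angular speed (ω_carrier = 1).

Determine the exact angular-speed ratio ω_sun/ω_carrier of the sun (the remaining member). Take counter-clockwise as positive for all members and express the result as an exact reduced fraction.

15/4

N_ring = 32 + 2·28 = 88
32(ω_s−ω_c) = −88(ω_r−ω_c),  ω_r=0, ω_c=1
ω_s = 1 − (88/32)(0−1) = 15/4
ω_s/ω_c = 15/4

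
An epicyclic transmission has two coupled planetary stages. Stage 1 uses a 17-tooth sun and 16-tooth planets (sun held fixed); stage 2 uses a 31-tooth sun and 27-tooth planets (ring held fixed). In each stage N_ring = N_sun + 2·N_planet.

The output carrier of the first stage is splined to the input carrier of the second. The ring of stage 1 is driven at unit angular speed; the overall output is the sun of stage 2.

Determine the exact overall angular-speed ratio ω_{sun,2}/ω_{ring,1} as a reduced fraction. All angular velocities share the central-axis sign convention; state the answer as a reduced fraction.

Stage 1: N_ring = 17 + 2·16 = 49
Stage 1: 17(ω_s−ω_c) = −49(ω_r−ω_c),  ω_s=0, ω_r=1
Stage 1: 17(0−ω_c) = −49(1−ω_c)  ⇒  66ω_c = 49  ⇒  ω_c = 49/66
  ⇒ ω_c¹/ω_r¹ = 49/66
Stage 2: N_ring = 31 + 2·27 = 85
Stage 2: 31(ω_s−ω_c) = −85(ω_r−ω_c),  ω_r=0, ω_c=1
Stage 2: ω_s = 1 − (85/31)(0−1) = 116/31
  ⇒ ω_s²/ω_c² = 116/31
Coupling ω_c² = ω_c¹ ⇒ overall = 49/66 × 116/31 = 2842/1023

2842/1023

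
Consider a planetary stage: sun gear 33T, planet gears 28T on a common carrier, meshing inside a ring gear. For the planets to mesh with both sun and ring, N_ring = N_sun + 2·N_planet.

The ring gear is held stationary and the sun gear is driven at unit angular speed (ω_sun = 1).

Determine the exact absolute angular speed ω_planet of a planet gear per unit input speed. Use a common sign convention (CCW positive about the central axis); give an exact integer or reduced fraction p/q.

-33/56

N_ring = 33 + 2·28 = 89
33(ω_s−ω_c) = −89(ω_r−ω_c),  ω_r=0, ω_s=1
33(1−ω_c) = −89(0−ω_c)  ⇒  122ω_c = 33  ⇒  ω_c = 33/122
sun–planet: 33·(1−33/122) = −28·(ω_p−ω_c)  ⇒  ω_p−ω_c = −(33/28)·(89/122) = -2937/3416
ω_p = 33/122 − 2937/3416 = -33/56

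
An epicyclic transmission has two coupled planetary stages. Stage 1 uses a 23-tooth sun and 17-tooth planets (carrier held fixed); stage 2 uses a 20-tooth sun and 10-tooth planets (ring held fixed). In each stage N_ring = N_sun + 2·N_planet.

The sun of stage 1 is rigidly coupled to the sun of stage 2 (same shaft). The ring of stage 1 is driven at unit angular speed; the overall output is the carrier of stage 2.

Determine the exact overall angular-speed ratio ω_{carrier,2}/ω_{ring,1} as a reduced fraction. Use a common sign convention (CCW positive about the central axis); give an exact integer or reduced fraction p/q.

-19/23

Stage 1: N_ring = 23 + 2·17 = 57
Stage 1: 23(ω_s−ω_c) = −57(ω_r−ω_c),  ω_c=0, ω_r=1
Stage 1: ω_s = 0 − (57/23)(1−0) = -57/23
  ⇒ ω_s¹/ω_r¹ = -57/23
Stage 2: N_ring = 20 + 2·10 = 40
Stage 2: 20(ω_s−ω_c) = −40(ω_r−ω_c),  ω_r=0, ω_s=1
Stage 2: 20(1−ω_c) = −40(0−ω_c)  ⇒  60ω_c = 20  ⇒  ω_c = 1/3
  ⇒ ω_c²/ω_s² = 1/3
Coupling ω_s² = ω_s¹ ⇒ overall = -57/23 × 1/3 = -19/23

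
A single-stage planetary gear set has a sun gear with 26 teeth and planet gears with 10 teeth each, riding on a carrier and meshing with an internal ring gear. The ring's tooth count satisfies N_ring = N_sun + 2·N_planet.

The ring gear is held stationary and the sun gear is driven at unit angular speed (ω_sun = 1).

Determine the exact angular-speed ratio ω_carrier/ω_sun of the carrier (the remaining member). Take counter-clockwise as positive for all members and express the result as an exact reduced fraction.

N_ring = 26 + 2·10 = 46
26(ω_s−ω_c) = −46(ω_r−ω_c),  ω_r=0, ω_s=1
26(1−ω_c) = −46(0−ω_c)  ⇒  72ω_c = 26  ⇒  ω_c = 13/36
ω_c/ω_s = 13/36

13/36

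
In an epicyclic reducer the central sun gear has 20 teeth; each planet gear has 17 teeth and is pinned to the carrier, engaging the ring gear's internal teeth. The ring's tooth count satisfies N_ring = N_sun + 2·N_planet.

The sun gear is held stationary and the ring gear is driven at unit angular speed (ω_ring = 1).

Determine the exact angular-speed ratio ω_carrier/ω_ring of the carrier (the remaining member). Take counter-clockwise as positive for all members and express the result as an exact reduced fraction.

27/37

N_ring = 20 + 2·17 = 54
20(ω_s−ω_c) = −54(ω_r−ω_c),  ω_s=0, ω_r=1
20(0−ω_c) = −54(1−ω_c)  ⇒  74ω_c = 54  ⇒  ω_c = 27/37
ω_c/ω_r = 27/37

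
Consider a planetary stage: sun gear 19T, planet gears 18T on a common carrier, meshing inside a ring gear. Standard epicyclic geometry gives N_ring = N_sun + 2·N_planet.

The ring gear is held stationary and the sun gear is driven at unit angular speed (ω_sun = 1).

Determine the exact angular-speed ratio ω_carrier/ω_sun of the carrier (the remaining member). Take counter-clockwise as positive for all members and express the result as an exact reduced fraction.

19/74

N_ring = 19 + 2·18 = 55
19(ω_s−ω_c) = −55(ω_r−ω_c),  ω_r=0, ω_s=1
19(1−ω_c) = −55(0−ω_c)  ⇒  74ω_c = 19  ⇒  ω_c = 19/74
ω_c/ω_s = 19/74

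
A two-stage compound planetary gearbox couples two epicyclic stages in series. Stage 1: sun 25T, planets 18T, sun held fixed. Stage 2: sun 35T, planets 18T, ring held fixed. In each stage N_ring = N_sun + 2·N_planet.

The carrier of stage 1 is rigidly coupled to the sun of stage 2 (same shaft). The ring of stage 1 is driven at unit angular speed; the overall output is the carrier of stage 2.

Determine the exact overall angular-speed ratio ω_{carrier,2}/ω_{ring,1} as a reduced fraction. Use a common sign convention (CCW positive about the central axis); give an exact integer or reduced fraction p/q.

Stage 1: N_ring = 25 + 2·18 = 61
Stage 1: 25(ω_s−ω_c) = −61(ω_r−ω_c),  ω_s=0, ω_r=1
Stage 1: 25(0−ω_c) = −61(1−ω_c)  ⇒  86ω_c = 61  ⇒  ω_c = 61/86
  ⇒ ω_c¹/ω_r¹ = 61/86
Stage 2: N_ring = 35 + 2·18 = 71
Stage 2: 35(ω_s−ω_c) = −71(ω_r−ω_c),  ω_r=0, ω_s=1
Stage 2: 35(1−ω_c) = −71(0−ω_c)  ⇒  106ω_c = 35  ⇒  ω_c = 35/106
  ⇒ ω_c²/ω_s² = 35/106
Coupling ω_s² = ω_c¹ ⇒ overall = 61/86 × 35/106 = 2135/9116

2135/9116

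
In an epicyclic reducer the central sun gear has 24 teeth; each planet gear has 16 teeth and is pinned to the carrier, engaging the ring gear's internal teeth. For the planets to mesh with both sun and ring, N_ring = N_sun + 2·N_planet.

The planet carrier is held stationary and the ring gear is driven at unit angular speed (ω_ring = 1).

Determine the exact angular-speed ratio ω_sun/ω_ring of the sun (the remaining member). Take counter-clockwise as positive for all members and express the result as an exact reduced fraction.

N_ring = 24 + 2·16 = 56
24(ω_s−ω_c) = −56(ω_r−ω_c),  ω_c=0, ω_r=1
ω_s = 0 − (56/24)(1−0) = -7/3
ω_s/ω_r = -7/3

-7/3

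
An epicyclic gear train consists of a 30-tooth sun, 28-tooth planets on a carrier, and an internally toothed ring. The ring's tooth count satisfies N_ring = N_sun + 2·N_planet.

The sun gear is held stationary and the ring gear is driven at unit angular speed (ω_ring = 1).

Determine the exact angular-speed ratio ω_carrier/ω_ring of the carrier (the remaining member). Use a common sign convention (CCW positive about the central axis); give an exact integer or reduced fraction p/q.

43/58

N_ring = 30 + 2·28 = 86
30(ω_s−ω_c) = −86(ω_r−ω_c),  ω_s=0, ω_r=1
30(0−ω_c) = −86(1−ω_c)  ⇒  116ω_c = 86  ⇒  ω_c = 43/58
ω_c/ω_r = 43/58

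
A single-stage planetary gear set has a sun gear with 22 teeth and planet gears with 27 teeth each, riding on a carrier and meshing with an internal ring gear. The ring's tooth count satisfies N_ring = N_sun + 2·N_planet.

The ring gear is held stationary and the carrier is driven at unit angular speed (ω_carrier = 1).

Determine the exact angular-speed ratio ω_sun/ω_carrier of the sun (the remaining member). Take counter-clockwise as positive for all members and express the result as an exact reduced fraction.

49/11

N_ring = 22 + 2·27 = 76
22(ω_s−ω_c) = −76(ω_r−ω_c),  ω_r=0, ω_c=1
ω_s = 1 − (76/22)(0−1) = 49/11
ω_s/ω_c = 49/11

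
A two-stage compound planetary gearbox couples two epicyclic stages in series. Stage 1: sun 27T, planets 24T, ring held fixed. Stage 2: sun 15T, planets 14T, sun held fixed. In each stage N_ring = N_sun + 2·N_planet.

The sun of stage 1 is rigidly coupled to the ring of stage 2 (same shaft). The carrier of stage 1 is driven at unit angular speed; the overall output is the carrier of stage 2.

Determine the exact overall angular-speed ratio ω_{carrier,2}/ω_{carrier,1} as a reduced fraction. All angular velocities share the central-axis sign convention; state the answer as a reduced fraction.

Stage 1: N_ring = 27 + 2·24 = 75
Stage 1: 27(ω_s−ω_c) = −75(ω_r−ω_c),  ω_r=0, ω_c=1
Stage 1: ω_s = 1 − (75/27)(0−1) = 34/9
  ⇒ ω_s¹/ω_c¹ = 34/9
Stage 2: N_ring = 15 + 2·14 = 43
Stage 2: 15(ω_s−ω_c) = −43(ω_r−ω_c),  ω_s=0, ω_r=1
Stage 2: 15(0−ω_c) = −43(1−ω_c)  ⇒  58ω_c = 43  ⇒  ω_c = 43/58
  ⇒ ω_c²/ω_r² = 43/58
Coupling ω_r² = ω_s¹ ⇒ overall = 34/9 × 43/58 = 731/261

731/261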